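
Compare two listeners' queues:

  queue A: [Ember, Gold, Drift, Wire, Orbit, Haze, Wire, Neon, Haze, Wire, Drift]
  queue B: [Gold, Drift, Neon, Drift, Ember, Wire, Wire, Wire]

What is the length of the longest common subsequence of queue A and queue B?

5

Match Gold at queue A[2]=queue B[1], then Drift at queue A[3]=queue B[4], then Wire at queue A[4]=queue B[6], then Wire at queue A[7]=queue B[7], then Wire at queue A[10]=queue B[8] — 5 songs in the same relative order in both. The LCS DP gives dp[11][8] = 5, so this is optimal.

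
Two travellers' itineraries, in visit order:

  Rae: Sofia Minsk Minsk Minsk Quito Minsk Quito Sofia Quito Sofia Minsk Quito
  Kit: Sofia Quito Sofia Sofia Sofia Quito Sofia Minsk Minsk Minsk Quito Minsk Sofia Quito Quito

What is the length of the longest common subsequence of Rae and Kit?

Match Sofia at Rae[1]=Kit[7], then Minsk at Rae[2]=Kit[8], then Minsk at Rae[3]=Kit[9], then Minsk at Rae[4]=Kit[10], then Quito at Rae[5]=Kit[11], then Minsk at Rae[6]=Kit[12], then Sofia at Rae[8]=Kit[13], then Quito at Rae[9]=Kit[14], then Quito at Rae[12]=Kit[15] — 9 stops in the same relative order in both. dp[12][15] = 9 confirms this is the maximum.

9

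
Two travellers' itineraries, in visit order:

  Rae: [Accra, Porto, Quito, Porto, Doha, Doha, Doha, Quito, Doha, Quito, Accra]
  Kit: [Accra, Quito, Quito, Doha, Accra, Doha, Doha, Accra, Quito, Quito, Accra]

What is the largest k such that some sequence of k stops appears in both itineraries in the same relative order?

8

Pick Accra [1,1], then Quito [3,3], then Doha [5,4], then Doha [6,6], then Doha [7,7], then Quito [8,9], then Quito [10,10], then Accra [11,11]; all 8 stops appear in both, in order. dp[11][11] = 8 confirms this is the maximum.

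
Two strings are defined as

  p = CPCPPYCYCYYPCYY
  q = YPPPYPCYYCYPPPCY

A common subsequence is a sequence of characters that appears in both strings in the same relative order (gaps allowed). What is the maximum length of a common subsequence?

Taking P at p[2]=q[2], then P at p[4]=q[3], then P at p[5]=q[4], then Y at p[6]=q[5], then C at p[7]=q[7], then Y at p[8]=q[9], then C at p[9]=q[10], then Y at p[10]=q[11], then P at p[12]=q[14], then C at p[13]=q[15], then Y at p[15]=q[16] gives a common subsequence of length 11. Since dp[15][16] = 11, nothing longer is possible.

11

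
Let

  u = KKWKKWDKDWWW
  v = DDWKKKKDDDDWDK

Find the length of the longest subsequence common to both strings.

One common subsequence of length 7: K [1,4], then K [2,5], then K [4,6], then K [5,7], then W [6,12], then D [7,13], then K [8,14]. Since dp[12][14] = 7, nothing longer is possible.

7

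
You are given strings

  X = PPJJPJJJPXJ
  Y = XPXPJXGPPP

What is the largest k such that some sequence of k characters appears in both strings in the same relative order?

5

Let dp[i][j] be the LCS length of the first i characters of X and the first j characters of Y. dp[i][j] = dp[i-1][j-1]+1 when the i-th and j-th characters match, else max(dp[i-1][j], dp[i][j-1]).
    ·  X  P  X  P  J  X  G  P  P  P
 ·  0  0  0  0  0  0  0  0  0  0  0
 P  0  0  1  1  1  1  1  1  1  1  1
 P  0  0  1  1  2  2  2  2  2  2  2
 J  0  0  1  1  2  3  3  3  3  3  3
 J  0  0  1  1  2  3  3  3  3  3  3
 P  0  0  1  1  2  3  3  3  4  4  4
 J  0  0  1  1  2  3  3  3  4  4  4
 J  0  0  1  1  2  3  3  3  4  4  4
 J  0  0  1  1  2  3  3  3  4  4  4
 P  0  0  1  1  2  3  3  3  4  5  5
 X  0  1  1  2  2  3  4  4  4  5  5
 J  0  1  1  2  2  3  4  4  4  5  5
dp[11][10] = 5. One LCS (by backtracking along matches): PPJPP.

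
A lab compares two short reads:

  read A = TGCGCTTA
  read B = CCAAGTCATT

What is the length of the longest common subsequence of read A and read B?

Let dp[i][j] be the LCS length of the first i bases of read A and the first j bases of read B. dp[i][j] = dp[i-1][j-1]+1 when the i-th and j-th bases match, else max(dp[i-1][j], dp[i][j-1]).
    ·  C  C  A  A  G  T  C  A  T  T
 ·  0  0  0  0  0  0  0  0  0  0  0
 T  0  0  0  0  0  0  1  1  1  1  1
 G  0  0  0  0  0  1  1  1  1  1  1
 C  0  1  1  1  1  1  1  2  2  2  2
 G  0  1  1  1  1  2  2  2  2  2  2
 C  0  1  2  2  2  2  2  3  3  3  3
 T  0  1  2  2  2  2  3  3  3  4  4
 T  0  1  2  2  2  2  3  3  3  4  5
 A  0  1  2  3  3  3  3  3  4  4  5
dp[8][10] = 5. One LCS (by backtracking along matches): CGCTT.

5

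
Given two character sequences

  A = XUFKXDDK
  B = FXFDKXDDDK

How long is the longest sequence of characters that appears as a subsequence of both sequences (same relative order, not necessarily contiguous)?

7

Let dp[i][j] be the LCS length of the first i characters of A and the first j characters of B. dp[i][j] = dp[i-1][j-1]+1 when the i-th and j-th characters match, else max(dp[i-1][j], dp[i][j-1]).
    ·  F  X  F  D  K  X  D  D  D  K
 ·  0  0  0  0  0  0  0  0  0  0  0
 X  0  0  1  1  1  1  1  1  1  1  1
 U  0  0  1  1  1  1  1  1  1  1  1
 F  0  1  1  2  2  2  2  2  2  2  2
 K  0  1  1  2  2  3  3  3  3  3  3
 X  0  1  2  2  2  3  4  4  4  4  4
 D  0  1  2  2  3  3  4  5  5  5  5
 D  0  1  2  2  3  3  4  5  6  6  6
 K  0  1  2  2  3  4  4  5  6  6  7
dp[8][10] = 7. One LCS (by backtracking along matches): XFKXDDK.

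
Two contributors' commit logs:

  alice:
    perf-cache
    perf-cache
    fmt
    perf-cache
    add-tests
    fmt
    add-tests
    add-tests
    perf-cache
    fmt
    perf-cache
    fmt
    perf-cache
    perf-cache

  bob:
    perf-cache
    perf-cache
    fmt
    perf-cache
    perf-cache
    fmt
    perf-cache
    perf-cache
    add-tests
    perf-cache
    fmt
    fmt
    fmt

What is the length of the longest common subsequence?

9

Taking perf-cache at alice[1]=bob[1], then perf-cache at alice[2]=bob[2], then fmt at alice[3]=bob[3], then perf-cache at alice[4]=bob[5], then fmt at alice[6]=bob[6], then add-tests at alice[8]=bob[9], then perf-cache at alice[9]=bob[10], then fmt at alice[10]=bob[12], then fmt at alice[12]=bob[13] gives a common subsequence of length 9. The LCS DP gives dp[14][13] = 9, so this is optimal.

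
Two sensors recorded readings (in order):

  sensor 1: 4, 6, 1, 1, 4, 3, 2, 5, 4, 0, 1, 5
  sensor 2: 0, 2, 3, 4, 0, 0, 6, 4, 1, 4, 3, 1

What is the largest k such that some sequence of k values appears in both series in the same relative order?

One common subsequence of length 6: 4 [1,4] → 6 [2,7] → 1 [4,9] → 4 [5,10] → 3 [6,11] → 1 [11,12]. The LCS DP gives dp[12][12] = 6, so this is optimal.

6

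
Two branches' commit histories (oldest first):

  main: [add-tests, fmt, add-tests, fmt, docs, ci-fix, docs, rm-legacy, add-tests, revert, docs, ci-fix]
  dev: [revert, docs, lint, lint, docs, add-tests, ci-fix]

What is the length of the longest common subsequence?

4

Taking docs [5,2], docs [7,5], add-tests [9,6], ci-fix [12,7] gives a common subsequence of length 4. dp[12][7] = 4 confirms this is the maximum.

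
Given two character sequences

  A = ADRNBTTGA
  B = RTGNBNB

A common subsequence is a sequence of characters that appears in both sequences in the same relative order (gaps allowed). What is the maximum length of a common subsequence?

Match R (A #3, B #1); then N (A #4, B #6); then B (A #5, B #7) — 3 characters in the same relative order in both. The LCS DP gives dp[9][7] = 3, so this is optimal.

3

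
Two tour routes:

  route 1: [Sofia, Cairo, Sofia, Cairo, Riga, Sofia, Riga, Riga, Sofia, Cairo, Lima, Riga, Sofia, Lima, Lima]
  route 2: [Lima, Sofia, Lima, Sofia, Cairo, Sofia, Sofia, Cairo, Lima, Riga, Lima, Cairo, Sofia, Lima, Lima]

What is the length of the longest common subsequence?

One common subsequence of length 11: Sofia [1,2], then Sofia [3,4], then Cairo [4,5], then Sofia [6,6], then Sofia [9,7], then Cairo [10,8], then Lima [11,9], then Riga [12,10], then Sofia [13,13], then Lima [14,14], then Lima [15,15]. dp[15][15] = 11 confirms this is the maximum.

11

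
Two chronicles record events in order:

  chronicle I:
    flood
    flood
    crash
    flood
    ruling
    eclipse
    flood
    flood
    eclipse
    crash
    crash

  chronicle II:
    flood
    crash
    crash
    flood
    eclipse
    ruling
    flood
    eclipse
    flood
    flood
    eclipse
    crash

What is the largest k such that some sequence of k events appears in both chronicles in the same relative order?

Pick flood at chronicle I[1]=chronicle II[1], then crash at chronicle I[3]=chronicle II[3], then flood at chronicle I[4]=chronicle II[4], then ruling at chronicle I[5]=chronicle II[6], then eclipse at chronicle I[6]=chronicle II[8], then flood at chronicle I[7]=chronicle II[9], then flood at chronicle I[8]=chronicle II[10], then eclipse at chronicle I[9]=chronicle II[11], then crash at chronicle I[11]=chronicle II[12]; all 9 events appear in both, in order. The LCS DP gives dp[11][12] = 9, so this is optimal.

9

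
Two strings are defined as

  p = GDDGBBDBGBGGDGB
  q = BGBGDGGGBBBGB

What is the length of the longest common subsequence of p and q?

Match G [1,4], D [2,5], G [4,8], B [6,9], B [8,10], B [10,11], G [14,12], B [15,13] — 8 characters in the same relative order in both. Since dp[15][13] = 8, nothing longer is possible.

8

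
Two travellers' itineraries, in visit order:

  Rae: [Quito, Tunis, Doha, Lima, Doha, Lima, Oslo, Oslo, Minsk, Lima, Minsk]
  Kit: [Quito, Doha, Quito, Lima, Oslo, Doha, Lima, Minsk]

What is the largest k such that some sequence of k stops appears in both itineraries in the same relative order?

6

Taking Quito at Rae[1]=Kit[1]; then Doha at Rae[3]=Kit[2]; then Lima at Rae[4]=Kit[4]; then Doha at Rae[5]=Kit[6]; then Lima at Rae[10]=Kit[7]; then Minsk at Rae[11]=Kit[8] gives a common subsequence of length 6. dp[11][8] = 6 confirms this is the maximum.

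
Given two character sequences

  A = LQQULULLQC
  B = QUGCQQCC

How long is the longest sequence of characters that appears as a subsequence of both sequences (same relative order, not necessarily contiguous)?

4

Let dp[i][j] be the LCS length of the first i characters of A and the first j characters of B. dp[i][j] = dp[i-1][j-1]+1 when the i-th and j-th characters match, else max(dp[i-1][j], dp[i][j-1]).
    ·  Q  U  G  C  Q  Q  C  C
 ·  0  0  0  0  0  0  0  0  0
 L  0  0  0  0  0  0  0  0  0
 Q  0  1  1  1  1  1  1  1  1
 Q  0  1  1  1  1  2  2  2  2
 U  0  1  2  2  2  2  2  2  2
 L  0  1  2  2  2  2  2  2  2
 U  0  1  2  2  2  2  2  2  2
 L  0  1  2  2  2  2  2  2  2
 L  0  1  2  2  2  2  2  2  2
 Q  0  1  2  2  2  3  3  3  3
 C  0  1  2  2  3  3  3  4  4
dp[10][8] = 4. One LCS (by backtracking along matches): QQQC.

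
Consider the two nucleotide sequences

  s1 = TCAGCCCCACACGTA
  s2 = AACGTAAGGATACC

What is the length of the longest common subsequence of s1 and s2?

7

Taking C [2,3]; then G [4,4]; then A [9,6]; then A [11,7]; then G [13,9]; then T [14,11]; then A [15,12] gives a common subsequence of length 7. The LCS DP gives dp[15][14] = 7, so this is optimal.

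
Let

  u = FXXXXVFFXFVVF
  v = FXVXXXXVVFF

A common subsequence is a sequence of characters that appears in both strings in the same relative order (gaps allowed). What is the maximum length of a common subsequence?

9

Taking F (u #1, v #1); then X (u #2, v #2); then X (u #3, v #4); then X (u #4, v #5); then X (u #5, v #6); then X (u #9, v #7); then V (u #11, v #8); then V (u #12, v #9); then F (u #13, v #11) gives a common subsequence of length 9. The LCS DP gives dp[13][11] = 9, so this is optimal.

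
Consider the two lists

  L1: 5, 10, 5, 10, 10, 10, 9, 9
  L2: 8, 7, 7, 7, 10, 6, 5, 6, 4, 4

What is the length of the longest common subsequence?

Match 10 at L1[2]=L2[5], then 5 at L1[3]=L2[7] — 2 values in the same relative order in both. Since dp[8][10] = 2, nothing longer is possible.

2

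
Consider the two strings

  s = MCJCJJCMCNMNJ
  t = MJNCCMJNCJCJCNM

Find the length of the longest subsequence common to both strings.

Taking M [1,1]; then C [2,5]; then J [3,7]; then C [4,9]; then J [5,10]; then J [6,12]; then C [9,13]; then N [10,14]; then M [11,15] gives a common subsequence of length 9. The LCS DP gives dp[13][15] = 9, so this is optimal.

9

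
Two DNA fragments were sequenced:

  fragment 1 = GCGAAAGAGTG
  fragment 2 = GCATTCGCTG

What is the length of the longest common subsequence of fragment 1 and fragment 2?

6

Match G (fragment 1 #1, fragment 2 #1), then C (fragment 1 #2, fragment 2 #2), then A (fragment 1 #4, fragment 2 #3), then G (fragment 1 #7, fragment 2 #7), then T (fragment 1 #10, fragment 2 #9), then G (fragment 1 #11, fragment 2 #10) — 6 bases in the same relative order in both. dp[11][10] = 6 confirms this is the maximum.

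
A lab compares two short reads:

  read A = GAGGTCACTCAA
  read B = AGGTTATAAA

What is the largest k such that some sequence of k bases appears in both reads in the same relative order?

Taking A (read A #2, read B #1) → G (read A #3, read B #2) → G (read A #4, read B #3) → T (read A #5, read B #5) → A (read A #7, read B #6) → T (read A #9, read B #7) → A (read A #11, read B #9) → A (read A #12, read B #10) gives a common subsequence of length 8. Since dp[12][10] = 8, nothing longer is possible.

8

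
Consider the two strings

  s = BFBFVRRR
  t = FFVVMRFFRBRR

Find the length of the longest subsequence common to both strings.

6

Taking F (s #2, t #1); then F (s #4, t #2); then V (s #5, t #4); then R (s #6, t #9); then R (s #7, t #11); then R (s #8, t #12) gives a common subsequence of length 6. dp[8][12] = 6 confirms this is the maximum.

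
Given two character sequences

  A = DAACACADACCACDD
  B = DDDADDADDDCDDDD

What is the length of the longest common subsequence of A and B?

Pick D at A[1]=B[3] → A at A[2]=B[4] → A at A[3]=B[7] → C at A[4]=B[11] → D at A[8]=B[13] → D at A[14]=B[14] → D at A[15]=B[15]; all 7 characters appear in both, in order. dp[15][15] = 7 confirms this is the maximum.

7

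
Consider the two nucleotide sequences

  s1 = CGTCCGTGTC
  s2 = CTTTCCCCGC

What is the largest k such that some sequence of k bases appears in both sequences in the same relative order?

6

Let dp[i][j] be the LCS length of the first i bases of s1 and the first j bases of s2. dp[i][j] = dp[i-1][j-1]+1 when the i-th and j-th bases match, else max(dp[i-1][j], dp[i][j-1]).
    ·  C  T  T  T  C  C  C  C  G  C
 ·  0  0  0  0  0  0  0  0  0  0  0
 C  0  1  1  1  1  1  1  1  1  1  1
 G  0  1  1  1  1  1  1  1  1  2  2
 T  0  1  2  2  2  2  2  2  2  2  2
 C  0  1  2  2  2  3  3  3  3  3  3
 C  0  1  2  2  2  3  4  4  4  4  4
 G  0  1  2  2  2  3  4  4  4  5  5
 T  0  1  2  3  3  3  4  4  4  5  5
 G  0  1  2  3  3  3  4  4  4  5  5
 T  0  1  2  3  4  4  4  4  4  5  5
 C  0  1  2  3  4  5  5  5  5  5  6
dp[10][10] = 6. One LCS (by backtracking along matches): CTCCGC.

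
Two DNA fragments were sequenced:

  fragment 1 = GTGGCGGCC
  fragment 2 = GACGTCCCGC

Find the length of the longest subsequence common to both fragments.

Let dp[i][j] be the LCS length of the first i bases of fragment 1 and the first j bases of fragment 2. dp[i][j] = dp[i-1][j-1]+1 when the i-th and j-th bases match, else max(dp[i-1][j], dp[i][j-1]).
    ·  G  A  C  G  T  C  C  C  G  C
 ·  0  0  0  0  0  0  0  0  0  0  0
 G  0  1  1  1  1  1  1  1  1  1  1
 T  0  1  1  1  1  2  2  2  2  2  2
 G  0  1  1  1  2  2  2  2  2  3  3
 G  0  1  1  1  2  2  2  2  2  3  3
 C  0  1  1  2  2  2  3  3  3  3  4
 G  0  1  1  2  3  3  3  3  3  4  4
 G  0  1  1  2  3  3  3  3  3  4  4
 C  0  1  1  2  3  3  4  4  4  4  5
 C  0  1  1  2  3  3  4  5  5  5  5
dp[9][10] = 5. One LCS (by backtracking along matches): GTCGC.

5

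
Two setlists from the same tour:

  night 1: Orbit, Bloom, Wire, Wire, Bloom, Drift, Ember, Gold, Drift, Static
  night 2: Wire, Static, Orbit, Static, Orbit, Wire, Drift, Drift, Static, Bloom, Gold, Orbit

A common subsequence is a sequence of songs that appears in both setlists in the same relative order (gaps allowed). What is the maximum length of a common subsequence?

Taking Orbit (night 1 #1, night 2 #5), then Wire (night 1 #4, night 2 #6), then Drift (night 1 #6, night 2 #7), then Drift (night 1 #9, night 2 #8), then Static (night 1 #10, night 2 #9) gives a common subsequence of length 5, and the DP table's final entry dp[10][12] is also 5, so no common subsequence is longer.

5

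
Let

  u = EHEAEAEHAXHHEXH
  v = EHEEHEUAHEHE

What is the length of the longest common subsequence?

Taking E (u #1, v #1), then H (u #2, v #2), then E (u #3, v #3), then E (u #5, v #4), then E (u #7, v #6), then A (u #9, v #8), then H (u #11, v #9), then H (u #12, v #11), then E (u #13, v #12) gives a common subsequence of length 9. Since dp[15][12] = 9, nothing longer is possible.

9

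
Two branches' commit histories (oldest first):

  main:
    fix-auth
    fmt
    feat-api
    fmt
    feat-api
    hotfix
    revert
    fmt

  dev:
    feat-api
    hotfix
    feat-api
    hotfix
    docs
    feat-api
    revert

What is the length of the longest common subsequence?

4

Match feat-api [3,1]; then feat-api [5,3]; then hotfix [6,4]; then revert [7,7] — 4 commits in the same relative order in both, and the DP table's final entry dp[8][7] is also 4, so no common subsequence is longer.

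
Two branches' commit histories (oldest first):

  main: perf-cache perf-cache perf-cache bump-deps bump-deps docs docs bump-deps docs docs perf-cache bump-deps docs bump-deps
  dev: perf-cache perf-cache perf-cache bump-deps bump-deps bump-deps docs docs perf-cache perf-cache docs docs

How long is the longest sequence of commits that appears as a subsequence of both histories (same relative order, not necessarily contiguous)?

10

One common subsequence of length 10: perf-cache (main #1, dev #1) → perf-cache (main #2, dev #2) → perf-cache (main #3, dev #3) → bump-deps (main #4, dev #4) → bump-deps (main #5, dev #5) → bump-deps (main #8, dev #6) → docs (main #9, dev #7) → docs (main #10, dev #8) → perf-cache (main #11, dev #10) → docs (main #13, dev #12). Since dp[14][12] = 10, nothing longer is possible.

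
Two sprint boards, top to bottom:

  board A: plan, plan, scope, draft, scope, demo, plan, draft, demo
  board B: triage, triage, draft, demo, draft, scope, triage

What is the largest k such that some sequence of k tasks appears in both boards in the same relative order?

Taking draft at board A[4]=board B[3], then demo at board A[6]=board B[4], then draft at board A[8]=board B[5] gives a common subsequence of length 3. The LCS DP gives dp[9][7] = 3, so this is optimal.

3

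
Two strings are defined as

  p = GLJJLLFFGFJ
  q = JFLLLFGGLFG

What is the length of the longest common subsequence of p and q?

6

Taking L (p #2, q #3); then L (p #5, q #4); then L (p #6, q #5); then F (p #7, q #6); then F (p #8, q #10); then G (p #9, q #11) gives a common subsequence of length 6, and the DP table's final entry dp[11][11] is also 6, so no common subsequence is longer.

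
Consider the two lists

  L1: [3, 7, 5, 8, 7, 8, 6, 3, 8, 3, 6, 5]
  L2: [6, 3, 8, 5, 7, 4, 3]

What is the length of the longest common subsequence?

Let dp[i][j] be the LCS length of the first i values of L1 and the first j values of L2. dp[i][j] = dp[i-1][j-1]+1 when the i-th and j-th values match, else max(dp[i-1][j], dp[i][j-1]).
    ·  6  3  8  5  7  4  3
 ·  0  0  0  0  0  0  0  0
 3  0  0  1  1  1  1  1  1
 7  0  0  1  1  1  2  2  2
 5  0  0  1  1  2  2  2  2
 8  0  0  1  2  2  2  2  2
 7  0  0  1  2  2  3  3  3
 8  0  0  1  2  2  3  3  3
 6  0  1  1  2  2  3  3  3
 3  0  1  2  2  2  3  3  4
 8  0  1  2  3  3  3  3  4
 3  0  1  2  3  3  3  3  4
 6  0  1  2  3  3  3  3  4
 5  0  1  2  3  4  4  4  4
dp[12][7] = 4. One LCS (by backtracking along matches): 3, 5, 7, 3.

4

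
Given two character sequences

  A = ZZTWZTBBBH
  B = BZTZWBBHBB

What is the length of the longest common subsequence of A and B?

One common subsequence of length 6: Z [1,2]; then Z [2,4]; then W [4,5]; then B [7,7]; then B [8,9]; then B [9,10]. The LCS DP gives dp[10][10] = 6, so this is optimal.

6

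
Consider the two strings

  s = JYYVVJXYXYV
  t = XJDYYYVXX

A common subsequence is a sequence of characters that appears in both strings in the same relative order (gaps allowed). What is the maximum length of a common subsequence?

6

One common subsequence of length 6: J (s #1, t #2), then Y (s #2, t #5), then Y (s #3, t #6), then V (s #5, t #7), then X (s #7, t #8), then X (s #9, t #9). dp[11][9] = 6 confirms this is the maximum.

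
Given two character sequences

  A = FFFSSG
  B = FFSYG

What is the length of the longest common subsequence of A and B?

Let dp[i][j] be the LCS length of the first i characters of A and the first j characters of B. dp[i][j] = dp[i-1][j-1]+1 when the i-th and j-th characters match, else max(dp[i-1][j], dp[i][j-1]).
    ·  F  F  S  Y  G
 ·  0  0  0  0  0  0
 F  0  1  1  1  1  1
 F  0  1  2  2  2  2
 F  0  1  2  2  2  2
 S  0  1  2  3  3  3
 S  0  1  2  3  3  3
 G  0  1  2  3  3  4
dp[6][5] = 4. One LCS (by backtracking along matches): FFSG.

4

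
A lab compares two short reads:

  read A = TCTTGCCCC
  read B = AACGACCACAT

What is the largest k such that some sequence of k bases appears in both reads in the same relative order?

5

Taking C (read A #2, read B #3); then G (read A #5, read B #4); then C (read A #6, read B #6); then C (read A #7, read B #7); then C (read A #8, read B #9) gives a common subsequence of length 5. The LCS DP gives dp[9][11] = 5, so this is optimal.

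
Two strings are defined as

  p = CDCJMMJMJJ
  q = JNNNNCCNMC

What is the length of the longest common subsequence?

3

Pick C at p[1]=q[6], C at p[3]=q[7], M at p[5]=q[9]; all 3 characters appear in both, in order. Since dp[10][10] = 3, nothing longer is possible.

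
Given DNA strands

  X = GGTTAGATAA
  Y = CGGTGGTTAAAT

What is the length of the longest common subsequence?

Pick G (X #1, Y #5) → G (X #2, Y #6) → T (X #3, Y #7) → T (X #4, Y #8) → A (X #5, Y #10) → A (X #7, Y #11) → T (X #8, Y #12); all 7 bases appear in both, in order. dp[10][12] = 7 confirms this is the maximum.

7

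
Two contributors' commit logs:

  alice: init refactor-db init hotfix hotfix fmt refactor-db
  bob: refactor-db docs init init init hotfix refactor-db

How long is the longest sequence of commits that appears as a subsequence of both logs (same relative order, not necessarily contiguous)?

Match init [1,4]; then init [3,5]; then hotfix [5,6]; then refactor-db [7,7] — 4 commits in the same relative order in both. The LCS DP gives dp[7][7] = 4, so this is optimal.

4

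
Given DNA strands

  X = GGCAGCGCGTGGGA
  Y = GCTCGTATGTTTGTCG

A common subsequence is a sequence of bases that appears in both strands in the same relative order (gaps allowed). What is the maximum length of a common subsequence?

Taking G [2,1], then C [3,2], then C [6,4], then G [7,5], then G [9,9], then T [10,12], then G [11,13], then G [13,16] gives a common subsequence of length 8. dp[14][16] = 8 confirms this is the maximum.

8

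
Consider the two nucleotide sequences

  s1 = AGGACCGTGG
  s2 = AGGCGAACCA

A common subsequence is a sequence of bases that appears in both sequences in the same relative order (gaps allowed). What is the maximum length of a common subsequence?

Let dp[i][j] be the LCS length of the first i bases of s1 and the first j bases of s2. dp[i][j] = dp[i-1][j-1]+1 when the i-th and j-th bases match, else max(dp[i-1][j], dp[i][j-1]).
    ·  A  G  G  C  G  A  A  C  C  A
 ·  0  0  0  0  0  0  0  0  0  0  0
 A  0  1  1  1  1  1  1  1  1  1  1
 G  0  1  2  2  2  2  2  2  2  2  2
 G  0  1  2  3  3  3  3  3  3  3  3
 A  0  1  2  3  3  3  4  4  4  4  4
 C  0  1  2  3  4  4  4  4  5  5  5
 C  0  1  2  3  4  4  4  4  5  6  6
 G  0  1  2  3  4  5  5  5  5  6  6
 T  0  1  2  3  4  5  5  5  5  6  6
 G  0  1  2  3  4  5  5  5  5  6  6
 G  0  1  2  3  4  5  5  5  5  6  6
dp[10][10] = 6. One LCS (by backtracking along matches): AGGACC.

6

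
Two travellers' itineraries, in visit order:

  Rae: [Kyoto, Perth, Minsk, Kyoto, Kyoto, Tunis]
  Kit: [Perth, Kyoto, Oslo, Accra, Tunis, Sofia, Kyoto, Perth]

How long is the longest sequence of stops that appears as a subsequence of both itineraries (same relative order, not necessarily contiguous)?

Pick Perth [2,1]; then Kyoto [4,2]; then Kyoto [5,7]; all 3 stops appear in both, in order. The LCS DP gives dp[6][8] = 3, so this is optimal.

3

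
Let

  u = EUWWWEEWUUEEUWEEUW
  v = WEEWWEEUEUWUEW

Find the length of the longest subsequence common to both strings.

11

Match E [1,3], W [4,4], W [5,5], E [6,6], E [7,7], U [10,8], E [12,9], U [13,10], W [14,11], E [16,13], W [18,14] — 11 characters in the same relative order in both. dp[18][14] = 11 confirms this is the maximum.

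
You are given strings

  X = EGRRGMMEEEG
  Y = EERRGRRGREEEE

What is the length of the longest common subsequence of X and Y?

Taking E at X[1]=Y[2], then G at X[2]=Y[5], then R at X[3]=Y[6], then R at X[4]=Y[7], then G at X[5]=Y[8], then E at X[8]=Y[11], then E at X[9]=Y[12], then E at X[10]=Y[13] gives a common subsequence of length 8. Since dp[11][13] = 8, nothing longer is possible.

8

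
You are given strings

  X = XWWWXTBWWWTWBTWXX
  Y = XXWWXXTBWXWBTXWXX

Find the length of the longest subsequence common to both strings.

One common subsequence of length 13: X [1,2] → W [2,3] → W [3,4] → X [5,6] → T [6,7] → B [7,8] → W [8,9] → W [12,11] → B [13,12] → T [14,13] → W [15,15] → X [16,16] → X [17,17], and the DP table's final entry dp[17][17] is also 13, so no common subsequence is longer.

13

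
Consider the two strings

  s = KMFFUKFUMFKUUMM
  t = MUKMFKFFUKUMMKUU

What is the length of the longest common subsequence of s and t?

One common subsequence of length 11: K [1,3] → M [2,4] → F [3,7] → F [4,8] → U [5,9] → K [6,10] → U [8,11] → M [9,13] → K [11,14] → U [12,15] → U [13,16], and the DP table's final entry dp[15][16] is also 11, so no common subsequence is longer.

11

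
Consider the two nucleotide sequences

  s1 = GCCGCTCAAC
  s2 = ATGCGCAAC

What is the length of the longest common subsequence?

7

Taking G (s1 #1, s2 #3), C (s1 #3, s2 #4), G (s1 #4, s2 #5), C (s1 #7, s2 #6), A (s1 #8, s2 #7), A (s1 #9, s2 #8), C (s1 #10, s2 #9) gives a common subsequence of length 7, and the DP table's final entry dp[10][9] is also 7, so no common subsequence is longer.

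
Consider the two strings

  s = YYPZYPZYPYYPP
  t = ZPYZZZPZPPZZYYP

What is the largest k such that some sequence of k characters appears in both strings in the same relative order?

Taking Y (s #1, t #3), then P (s #3, t #7), then Z (s #4, t #8), then P (s #6, t #10), then Z (s #7, t #12), then Y (s #10, t #13), then Y (s #11, t #14), then P (s #13, t #15) gives a common subsequence of length 8. Since dp[13][15] = 8, nothing longer is possible.

8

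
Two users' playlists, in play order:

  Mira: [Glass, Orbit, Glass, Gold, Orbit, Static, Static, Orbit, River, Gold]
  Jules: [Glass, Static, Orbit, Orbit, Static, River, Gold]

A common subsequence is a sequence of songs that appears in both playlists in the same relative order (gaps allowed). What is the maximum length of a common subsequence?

6

Taking Glass (Mira #1, Jules #1); then Orbit (Mira #2, Jules #3); then Orbit (Mira #5, Jules #4); then Static (Mira #7, Jules #5); then River (Mira #9, Jules #6); then Gold (Mira #10, Jules #7) gives a common subsequence of length 6. Since dp[10][7] = 6, nothing longer is possible.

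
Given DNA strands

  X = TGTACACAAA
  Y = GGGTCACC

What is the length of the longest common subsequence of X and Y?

5

Let dp[i][j] be the LCS length of the first i bases of X and the first j bases of Y. dp[i][j] = dp[i-1][j-1]+1 when the i-th and j-th bases match, else max(dp[i-1][j], dp[i][j-1]).
    ·  G  G  G  T  C  A  C  C
 ·  0  0  0  0  0  0  0  0  0
 T  0  0  0  0  1  1  1  1  1
 G  0  1  1  1  1  1  1  1  1
 T  0  1  1  1  2  2  2  2  2
 A  0  1  1  1  2  2  3  3  3
 C  0  1  1  1  2  3  3  4  4
 A  0  1  1  1  2  3  4  4  4
 C  0  1  1  1  2  3  4  5  5
 A  0  1  1  1  2  3  4  5  5
 A  0  1  1  1  2  3  4  5  5
 A  0  1  1  1  2  3  4  5  5
dp[10][8] = 5. One LCS (by backtracking along matches): GTACC.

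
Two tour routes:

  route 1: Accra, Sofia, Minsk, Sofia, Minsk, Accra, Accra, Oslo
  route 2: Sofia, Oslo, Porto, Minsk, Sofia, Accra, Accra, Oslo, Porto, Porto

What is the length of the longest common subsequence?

6

Pick Sofia (route 1 #2, route 2 #1), Minsk (route 1 #3, route 2 #4), Sofia (route 1 #4, route 2 #5), Accra (route 1 #6, route 2 #6), Accra (route 1 #7, route 2 #7), Oslo (route 1 #8, route 2 #8); all 6 stops appear in both, in order. dp[8][10] = 6 confirms this is the maximum.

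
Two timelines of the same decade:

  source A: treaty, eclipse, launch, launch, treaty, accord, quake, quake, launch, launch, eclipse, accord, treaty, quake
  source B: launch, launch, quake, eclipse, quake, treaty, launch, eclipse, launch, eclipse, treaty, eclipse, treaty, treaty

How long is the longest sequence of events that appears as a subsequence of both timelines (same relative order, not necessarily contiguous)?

Pick launch [3,1]; then launch [4,2]; then quake [7,3]; then quake [8,5]; then launch [9,7]; then launch [10,9]; then eclipse [11,12]; then treaty [13,14]; all 8 events appear in both, in order. dp[14][14] = 8 confirms this is the maximum.

8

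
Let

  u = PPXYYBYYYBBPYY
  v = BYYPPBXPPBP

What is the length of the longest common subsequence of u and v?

Taking B [6,1] → Y [7,2] → Y [8,3] → B [10,6] → B [11,10] → P [12,11] gives a common subsequence of length 6. Since dp[14][11] = 6, nothing longer is possible.

6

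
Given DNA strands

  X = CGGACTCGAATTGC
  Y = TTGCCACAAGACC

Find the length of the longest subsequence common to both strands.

7

Pick C at X[1]=Y[5] → A at X[4]=Y[6] → C at X[7]=Y[7] → A at X[9]=Y[8] → A at X[10]=Y[9] → G at X[13]=Y[10] → C at X[14]=Y[13]; all 7 bases appear in both, in order. dp[14][13] = 7 confirms this is the maximum.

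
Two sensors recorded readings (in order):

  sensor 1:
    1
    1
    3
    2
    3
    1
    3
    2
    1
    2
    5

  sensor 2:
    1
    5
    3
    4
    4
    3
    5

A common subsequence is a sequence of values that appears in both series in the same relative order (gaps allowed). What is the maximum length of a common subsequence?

Let dp[i][j] be the LCS length of the first i values of sensor 1 and the first j values of sensor 2. dp[i][j] = dp[i-1][j-1]+1 when the i-th and j-th values match, else max(dp[i-1][j], dp[i][j-1]).
    ·  1  5  3  4  4  3  5
 ·  0  0  0  0  0  0  0  0
 1  0  1  1  1  1  1  1  1
 1  0  1  1  1  1  1  1  1
 3  0  1  1  2  2  2  2  2
 2  0  1  1  2  2  2  2  2
 3  0  1  1  2  2  2  3  3
 1  0  1  1  2  2  2  3  3
 3  0  1  1  2  2  2  3  3
 2  0  1  1  2  2  2  3  3
 1  0  1  1  2  2  2  3  3
 2  0  1  1  2  2  2  3  3
 5  0  1  2  2  2  2  3  4
dp[11][7] = 4. One LCS (by backtracking along matches): 1, 3, 3, 5.

4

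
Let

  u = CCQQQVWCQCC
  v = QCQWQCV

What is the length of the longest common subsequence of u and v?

5

Taking C at u[2]=v[2], Q at u[5]=v[3], W at u[7]=v[4], Q at u[9]=v[5], C at u[10]=v[6] gives a common subsequence of length 5. The LCS DP gives dp[11][7] = 5, so this is optimal.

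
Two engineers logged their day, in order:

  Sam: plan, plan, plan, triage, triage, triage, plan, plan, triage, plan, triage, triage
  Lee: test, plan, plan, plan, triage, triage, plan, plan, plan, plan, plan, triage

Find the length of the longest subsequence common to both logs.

9

Pick plan (Sam #1, Lee #2); then plan (Sam #2, Lee #3); then plan (Sam #3, Lee #4); then triage (Sam #4, Lee #5); then triage (Sam #5, Lee #6); then plan (Sam #7, Lee #9); then plan (Sam #8, Lee #10); then plan (Sam #10, Lee #11); then triage (Sam #12, Lee #12); all 9 tasks appear in both, in order. The LCS DP gives dp[12][12] = 9, so this is optimal.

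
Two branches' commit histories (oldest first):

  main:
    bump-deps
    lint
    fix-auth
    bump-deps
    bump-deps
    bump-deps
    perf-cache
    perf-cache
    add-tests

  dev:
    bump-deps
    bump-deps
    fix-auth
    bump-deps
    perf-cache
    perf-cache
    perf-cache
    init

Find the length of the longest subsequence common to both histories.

5

Match bump-deps [1,2], fix-auth [3,3], bump-deps [4,4], perf-cache [7,6], perf-cache [8,7] — 5 commits in the same relative order in both. dp[9][8] = 5 confirms this is the maximum.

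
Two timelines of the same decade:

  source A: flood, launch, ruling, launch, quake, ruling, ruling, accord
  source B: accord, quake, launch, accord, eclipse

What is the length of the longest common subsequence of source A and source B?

One common subsequence of length 2: launch (source A #4, source B #3), then accord (source A #8, source B #4), and the DP table's final entry dp[8][5] is also 2, so no common subsequence is longer.

2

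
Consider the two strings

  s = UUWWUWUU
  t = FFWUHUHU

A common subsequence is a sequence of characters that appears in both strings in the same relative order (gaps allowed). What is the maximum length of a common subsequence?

Let dp[i][j] be the LCS length of the first i characters of s and the first j characters of t. dp[i][j] = dp[i-1][j-1]+1 when the i-th and j-th characters match, else max(dp[i-1][j], dp[i][j-1]).
    ·  F  F  W  U  H  U  H  U
 ·  0  0  0  0  0  0  0  0  0
 U  0  0  0  0  1  1  1  1  1
 U  0  0  0  0  1  1  2  2  2
 W  0  0  0  1  1  1  2  2  2
 W  0  0  0  1  1  1  2  2  2
 U  0  0  0  1  2  2  2  2  3
 W  0  0  0  1  2  2  2  2  3
 U  0  0  0  1  2  2  3  3  3
 U  0  0  0  1  2  2  3  3  4
dp[8][8] = 4. One LCS (by backtracking along matches): WUUU.

4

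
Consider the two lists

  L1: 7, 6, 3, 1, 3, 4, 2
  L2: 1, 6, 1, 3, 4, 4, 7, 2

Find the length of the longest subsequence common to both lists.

Let dp[i][j] be the LCS length of the first i values of L1 and the first j values of L2. dp[i][j] = dp[i-1][j-1]+1 when the i-th and j-th values match, else max(dp[i-1][j], dp[i][j-1]).
    ·  1  6  1  3  4  4  7  2
 ·  0  0  0  0  0  0  0  0  0
 7  0  0  0  0  0  0  0  1  1
 6  0  0  1  1  1  1  1  1  1
 3  0  0  1  1  2  2  2  2  2
 1  0  1  1  2  2  2  2  2  2
 3  0  1  1  2  3  3  3  3  3
 4  0  1  1  2  3  4  4  4  4
 2  0  1  1  2  3  4  4  4  5
dp[7][8] = 5. One LCS (by backtracking along matches): 6, 1, 3, 4, 2.

5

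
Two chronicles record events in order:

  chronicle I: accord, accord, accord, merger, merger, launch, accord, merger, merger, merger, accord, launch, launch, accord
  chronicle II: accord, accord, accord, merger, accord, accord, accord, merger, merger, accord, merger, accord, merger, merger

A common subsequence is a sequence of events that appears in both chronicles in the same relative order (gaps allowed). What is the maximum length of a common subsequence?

Pick accord (chronicle I #1, chronicle II #5) → accord (chronicle I #2, chronicle II #6) → accord (chronicle I #3, chronicle II #7) → merger (chronicle I #4, chronicle II #8) → merger (chronicle I #5, chronicle II #9) → accord (chronicle I #7, chronicle II #10) → merger (chronicle I #8, chronicle II #11) → merger (chronicle I #9, chronicle II #13) → merger (chronicle I #10, chronicle II #14); all 9 events appear in both, in order. dp[14][14] = 9 confirms this is the maximum.

9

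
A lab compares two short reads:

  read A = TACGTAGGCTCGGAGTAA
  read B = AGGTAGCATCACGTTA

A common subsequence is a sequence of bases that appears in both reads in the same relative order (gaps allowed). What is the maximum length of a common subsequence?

12

Pick A (read A #2, read B #1) → G (read A #4, read B #3) → T (read A #5, read B #4) → A (read A #6, read B #5) → G (read A #8, read B #6) → C (read A #9, read B #7) → T (read A #10, read B #9) → C (read A #11, read B #10) → A (read A #14, read B #11) → G (read A #15, read B #13) → T (read A #16, read B #15) → A (read A #18, read B #16); all 12 bases appear in both, in order. The LCS DP gives dp[18][16] = 12, so this is optimal.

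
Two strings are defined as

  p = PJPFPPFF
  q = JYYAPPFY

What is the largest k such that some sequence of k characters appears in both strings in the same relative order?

4

Pick J (p #2, q #1), P (p #5, q #5), P (p #6, q #6), F (p #7, q #7); all 4 characters appear in both, in order. dp[8][8] = 4 confirms this is the maximum.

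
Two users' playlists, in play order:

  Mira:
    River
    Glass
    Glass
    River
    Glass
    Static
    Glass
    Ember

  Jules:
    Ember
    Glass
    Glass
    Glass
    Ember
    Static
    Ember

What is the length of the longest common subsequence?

5

Taking Glass [2,2], Glass [3,3], Glass [5,4], Static [6,6], Ember [8,7] gives a common subsequence of length 5. The LCS DP gives dp[8][7] = 5, so this is optimal.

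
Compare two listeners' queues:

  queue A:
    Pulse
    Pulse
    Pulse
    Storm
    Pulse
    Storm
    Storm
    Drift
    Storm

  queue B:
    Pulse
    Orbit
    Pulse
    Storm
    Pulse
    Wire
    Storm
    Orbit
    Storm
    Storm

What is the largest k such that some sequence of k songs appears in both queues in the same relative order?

One common subsequence of length 7: Pulse (queue A #1, queue B #1), Pulse (queue A #3, queue B #3), Storm (queue A #4, queue B #4), Pulse (queue A #5, queue B #5), Storm (queue A #6, queue B #7), Storm (queue A #7, queue B #9), Storm (queue A #9, queue B #10), and the DP table's final entry dp[9][10] is also 7, so no common subsequence is longer.

7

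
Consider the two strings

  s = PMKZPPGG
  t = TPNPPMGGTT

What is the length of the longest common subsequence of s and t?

5

One common subsequence of length 5: P [1,2] → P [5,4] → P [6,5] → G [7,7] → G [8,8]. dp[8][10] = 5 confirms this is the maximum.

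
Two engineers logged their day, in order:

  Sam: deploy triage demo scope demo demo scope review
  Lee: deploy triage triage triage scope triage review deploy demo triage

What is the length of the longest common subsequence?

4

Match deploy [1,1]; then triage [2,4]; then scope [4,5]; then demo [5,9] — 4 tasks in the same relative order in both. Since dp[8][10] = 4, nothing longer is possible.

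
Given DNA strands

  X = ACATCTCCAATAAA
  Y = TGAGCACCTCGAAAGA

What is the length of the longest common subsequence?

10

Pick A [1,3], C [2,5], A [3,6], C [5,8], T [6,9], C [7,10], A [9,12], A [10,13], A [12,14], A [14,16]; all 10 bases appear in both, in order. The LCS DP gives dp[14][16] = 10, so this is optimal.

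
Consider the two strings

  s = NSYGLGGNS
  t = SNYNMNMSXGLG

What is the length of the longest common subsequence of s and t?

5

Taking N [1,6], then S [2,8], then G [4,10], then L [5,11], then G [7,12] gives a common subsequence of length 5. dp[9][12] = 5 confirms this is the maximum.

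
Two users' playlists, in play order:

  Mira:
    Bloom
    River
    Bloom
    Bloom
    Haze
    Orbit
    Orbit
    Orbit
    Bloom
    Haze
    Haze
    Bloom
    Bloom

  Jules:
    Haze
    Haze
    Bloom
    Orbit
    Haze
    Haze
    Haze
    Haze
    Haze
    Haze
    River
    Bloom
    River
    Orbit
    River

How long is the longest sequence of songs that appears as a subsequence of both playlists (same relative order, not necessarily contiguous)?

5

One common subsequence of length 5: Bloom at Mira[1]=Jules[3] → Haze at Mira[5]=Jules[8] → Haze at Mira[10]=Jules[9] → Haze at Mira[11]=Jules[10] → Bloom at Mira[12]=Jules[12]. dp[13][15] = 5 confirms this is the maximum.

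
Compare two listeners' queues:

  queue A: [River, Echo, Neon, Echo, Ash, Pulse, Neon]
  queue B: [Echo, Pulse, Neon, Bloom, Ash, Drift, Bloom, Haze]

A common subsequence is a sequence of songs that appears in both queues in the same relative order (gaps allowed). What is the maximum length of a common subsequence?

3

Taking Echo (queue A #2, queue B #1) → Neon (queue A #3, queue B #3) → Ash (queue A #5, queue B #5) gives a common subsequence of length 3, and the DP table's final entry dp[7][8] is also 3, so no common subsequence is longer.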